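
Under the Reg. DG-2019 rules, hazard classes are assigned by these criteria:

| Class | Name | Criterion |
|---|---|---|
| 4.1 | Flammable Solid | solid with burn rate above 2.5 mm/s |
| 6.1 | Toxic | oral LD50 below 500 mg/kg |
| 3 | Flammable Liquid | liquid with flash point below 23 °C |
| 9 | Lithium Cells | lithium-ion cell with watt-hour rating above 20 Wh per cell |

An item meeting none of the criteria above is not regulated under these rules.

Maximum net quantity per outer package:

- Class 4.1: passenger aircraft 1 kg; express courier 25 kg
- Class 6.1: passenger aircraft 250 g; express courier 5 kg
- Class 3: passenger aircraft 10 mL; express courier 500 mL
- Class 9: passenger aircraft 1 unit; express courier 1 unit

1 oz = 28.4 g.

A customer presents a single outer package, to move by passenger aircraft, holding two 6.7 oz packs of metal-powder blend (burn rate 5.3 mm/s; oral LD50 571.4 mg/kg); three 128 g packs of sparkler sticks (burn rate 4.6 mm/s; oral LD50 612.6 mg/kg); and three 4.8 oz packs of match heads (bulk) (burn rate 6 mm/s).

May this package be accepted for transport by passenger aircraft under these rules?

Metal-powder blend: burn rate 5.3 mm/s > 2.5 mm/s → Class 4.1 (Flammable Solid).
Sparkler sticks: burn rate 4.6 mm/s > 2.5 mm/s → Class 4.1 (Flammable Solid).
Match heads (bulk): burn rate 6 mm/s > 2.5 mm/s → Class 4.1 (Flammable Solid).
Class 4.1 net quantity: (two 6.7 oz packs = 380.56 g) + (three 128 g packs = 384 g) + (three 4.8 oz packs = 408.96 g) = 1173.52 g.
1173.52 g > 1 kg (passenger aircraft limit, Class 4.1) — over the limit.

No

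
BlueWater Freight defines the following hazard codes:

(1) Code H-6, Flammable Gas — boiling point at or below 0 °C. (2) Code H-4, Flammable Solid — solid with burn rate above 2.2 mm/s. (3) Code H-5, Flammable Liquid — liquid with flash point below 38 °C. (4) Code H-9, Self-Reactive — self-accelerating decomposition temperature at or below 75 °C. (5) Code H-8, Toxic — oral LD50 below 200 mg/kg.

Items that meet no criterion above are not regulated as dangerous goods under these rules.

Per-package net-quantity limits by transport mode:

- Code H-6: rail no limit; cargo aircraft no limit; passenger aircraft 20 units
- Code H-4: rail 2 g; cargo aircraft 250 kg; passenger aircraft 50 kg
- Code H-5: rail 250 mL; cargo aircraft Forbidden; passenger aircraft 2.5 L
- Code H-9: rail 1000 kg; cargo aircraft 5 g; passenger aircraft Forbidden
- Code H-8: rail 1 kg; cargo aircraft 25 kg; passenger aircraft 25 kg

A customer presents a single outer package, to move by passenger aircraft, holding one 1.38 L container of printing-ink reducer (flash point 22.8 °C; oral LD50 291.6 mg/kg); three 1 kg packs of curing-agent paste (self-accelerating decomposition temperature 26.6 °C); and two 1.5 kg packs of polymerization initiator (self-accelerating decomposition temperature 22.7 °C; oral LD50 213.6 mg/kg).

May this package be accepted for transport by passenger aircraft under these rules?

Printing-ink reducer: flash point 22.8 °C < 38 °C → Code H-5 (Flammable Liquid).
With self-accelerating decomposition temperature 26.6 °C (≤ 75 °C), the curing-agent paste falls in Code H-9.
With self-accelerating decomposition temperature 22.7 °C (≤ 75 °C), the polymerization initiator falls in Code H-9.
Total Code H-9: (three 1 kg packs = 3 kg) + (two 1.5 kg packs = 3 kg) = 6 kg.
Code H-9 is Forbidden by passenger aircraft.
Code H-5 quantity: 1.38 L.
1.38 L is within the passenger aircraft limit of 2.5 L for Code H-5.

No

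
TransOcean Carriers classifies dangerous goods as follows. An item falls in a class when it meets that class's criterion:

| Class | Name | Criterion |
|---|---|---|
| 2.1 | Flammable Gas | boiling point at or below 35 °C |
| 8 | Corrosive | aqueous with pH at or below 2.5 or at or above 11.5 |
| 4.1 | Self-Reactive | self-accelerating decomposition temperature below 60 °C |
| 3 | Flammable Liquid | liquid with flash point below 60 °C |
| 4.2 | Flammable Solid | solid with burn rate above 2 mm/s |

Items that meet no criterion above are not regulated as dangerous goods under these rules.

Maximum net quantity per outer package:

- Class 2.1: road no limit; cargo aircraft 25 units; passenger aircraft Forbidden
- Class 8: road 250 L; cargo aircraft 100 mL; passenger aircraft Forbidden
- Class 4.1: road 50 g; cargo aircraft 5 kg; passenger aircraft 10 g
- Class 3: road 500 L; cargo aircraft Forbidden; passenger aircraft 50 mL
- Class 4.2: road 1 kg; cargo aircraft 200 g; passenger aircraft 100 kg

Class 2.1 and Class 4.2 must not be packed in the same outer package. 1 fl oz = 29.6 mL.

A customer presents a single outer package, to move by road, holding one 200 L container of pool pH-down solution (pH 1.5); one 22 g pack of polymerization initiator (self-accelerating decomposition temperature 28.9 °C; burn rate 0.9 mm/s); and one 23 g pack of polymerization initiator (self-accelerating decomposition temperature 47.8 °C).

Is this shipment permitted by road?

With pH 1.5 (≤ 2.5), the pool pH-down solution falls in Class 8.
Self-accelerating decomposition temperature 28.9 °C meets the Class 4.1 criterion (Self-Reactive), so the polymerization initiator is Class 4.1.
The polymerization initiator has self-accelerating decomposition temperature 47.8 °C, which is < 60 °C, so it is Class 4.1 (Self-Reactive).
Total Class 4.1: 22 g + 23 g = 45 g.
That is within the Class 4.1 road limit of 50 g.
Class 8 quantity: 200 L.
200 L is within the road limit of 250 L for Class 8.
The segregation rule (Class 2.1 with Class 4.2) does not apply to Class 4.1 with Class 8.
Every hazard class is within its road limit and no segregation rule is violated.

Yes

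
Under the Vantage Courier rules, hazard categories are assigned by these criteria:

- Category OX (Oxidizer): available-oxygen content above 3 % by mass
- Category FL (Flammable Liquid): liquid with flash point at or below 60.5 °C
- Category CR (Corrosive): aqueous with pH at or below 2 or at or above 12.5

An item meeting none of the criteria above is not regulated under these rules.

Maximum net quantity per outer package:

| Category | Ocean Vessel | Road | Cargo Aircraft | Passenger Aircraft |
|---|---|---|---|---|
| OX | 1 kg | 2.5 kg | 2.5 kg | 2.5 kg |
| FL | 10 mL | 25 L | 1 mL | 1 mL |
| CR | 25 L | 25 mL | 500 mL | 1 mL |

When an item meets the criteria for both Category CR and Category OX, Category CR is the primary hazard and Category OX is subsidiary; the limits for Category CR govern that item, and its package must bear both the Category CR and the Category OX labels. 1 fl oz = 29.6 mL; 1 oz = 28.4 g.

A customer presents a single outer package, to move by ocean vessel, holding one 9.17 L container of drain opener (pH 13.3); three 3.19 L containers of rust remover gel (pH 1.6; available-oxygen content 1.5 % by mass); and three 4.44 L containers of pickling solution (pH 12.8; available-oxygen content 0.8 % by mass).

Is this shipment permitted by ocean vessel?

No

With pH 13.3 (≥ 12.5), the drain opener falls in Category CR.
The rust remover gel has pH 1.6, which is ≤ 2, so it is Category CR (Corrosive).
With pH 12.8 (≥ 12.5), the pickling solution falls in Category CR.
Total Category CR: 9.17 L + (three 3.19 L containers = 9.57 L) + (three 4.44 L containers = 13.32 L) = 32.06 L.
32.06 L > 25 L (ocean vessel limit, Category CR) — over the limit.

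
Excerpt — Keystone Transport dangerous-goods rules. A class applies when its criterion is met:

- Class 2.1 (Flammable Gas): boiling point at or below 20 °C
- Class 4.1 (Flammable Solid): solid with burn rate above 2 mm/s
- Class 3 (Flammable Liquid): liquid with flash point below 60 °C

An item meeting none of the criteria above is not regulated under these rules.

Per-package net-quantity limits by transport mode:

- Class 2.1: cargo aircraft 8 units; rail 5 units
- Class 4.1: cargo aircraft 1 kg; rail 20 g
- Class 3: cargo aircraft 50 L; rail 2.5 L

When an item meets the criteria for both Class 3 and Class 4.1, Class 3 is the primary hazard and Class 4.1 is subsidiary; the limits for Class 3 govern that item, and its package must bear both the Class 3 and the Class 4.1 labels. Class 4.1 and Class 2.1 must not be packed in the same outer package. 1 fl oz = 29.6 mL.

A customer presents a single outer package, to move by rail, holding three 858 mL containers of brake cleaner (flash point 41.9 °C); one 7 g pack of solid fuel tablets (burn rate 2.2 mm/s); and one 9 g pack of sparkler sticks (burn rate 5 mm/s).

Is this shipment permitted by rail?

Flash point 41.9 °C meets the Class 3 criterion (Flammable Liquid), so the brake cleaner is Class 3.
Burn rate 2.2 mm/s meets the Class 4.1 criterion (Flammable Solid), so the solid fuel tablets are Class 4.1.
Sparkler sticks: burn rate 5 mm/s > 2 mm/s → Class 4.1 (Flammable Solid).
Class 4.1 net quantity: 7 g + 9 g = 16 g.
That is within the Class 4.1 rail limit of 20 g.
Class 3 quantity: three 858 mL containers = 2.574 L.
2.574 L > 2.5 L (rail limit, Class 3) — over the limit.
The segregation rule (Class 4.1 with Class 2.1) does not apply to Class 4.1 with Class 3.

No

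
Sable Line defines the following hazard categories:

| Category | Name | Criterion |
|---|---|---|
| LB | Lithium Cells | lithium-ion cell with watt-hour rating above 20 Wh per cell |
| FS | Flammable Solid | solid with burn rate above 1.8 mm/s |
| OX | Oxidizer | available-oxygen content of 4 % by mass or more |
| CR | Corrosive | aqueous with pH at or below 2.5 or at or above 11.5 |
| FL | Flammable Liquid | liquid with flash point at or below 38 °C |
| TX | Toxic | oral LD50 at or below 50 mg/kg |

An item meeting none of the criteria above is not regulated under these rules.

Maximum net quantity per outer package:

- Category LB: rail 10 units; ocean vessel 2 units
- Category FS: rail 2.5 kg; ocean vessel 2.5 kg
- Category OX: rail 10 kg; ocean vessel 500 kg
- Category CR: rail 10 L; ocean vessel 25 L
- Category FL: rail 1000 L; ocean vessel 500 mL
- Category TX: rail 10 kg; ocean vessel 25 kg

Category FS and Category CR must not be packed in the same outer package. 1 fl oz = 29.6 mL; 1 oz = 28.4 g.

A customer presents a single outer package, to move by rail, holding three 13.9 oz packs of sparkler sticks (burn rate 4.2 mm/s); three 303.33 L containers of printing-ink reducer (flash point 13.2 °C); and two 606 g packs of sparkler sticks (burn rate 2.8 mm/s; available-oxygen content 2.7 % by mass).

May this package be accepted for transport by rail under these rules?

Yes

Sparkler sticks: burn rate 4.2 mm/s > 1.8 mm/s → Category FS (Flammable Solid).
The printing-ink reducer has flash point 13.2 °C, which is ≤ 38 °C, so it is Category FL (Flammable Liquid).
Burn rate 2.8 mm/s meets the Category FS criterion (Flammable Solid), so the sparkler sticks are Category FS.
Total Category FS: (three 13.9 oz packs = 1184.28 g) + (two 606 g packs = 1.212 kg) = 2396.28 g.
That is within the Category FS rail limit of 2.5 kg.
Category FL quantity: three 303.33 L containers = 909.99 L.
909.99 L is within the rail limit of 1000 L for Category FL.
The segregation rule (Category FS with Category CR) does not apply to Category FS with Category FL.
Every hazard category is within its rail limit and no segregation rule is violated.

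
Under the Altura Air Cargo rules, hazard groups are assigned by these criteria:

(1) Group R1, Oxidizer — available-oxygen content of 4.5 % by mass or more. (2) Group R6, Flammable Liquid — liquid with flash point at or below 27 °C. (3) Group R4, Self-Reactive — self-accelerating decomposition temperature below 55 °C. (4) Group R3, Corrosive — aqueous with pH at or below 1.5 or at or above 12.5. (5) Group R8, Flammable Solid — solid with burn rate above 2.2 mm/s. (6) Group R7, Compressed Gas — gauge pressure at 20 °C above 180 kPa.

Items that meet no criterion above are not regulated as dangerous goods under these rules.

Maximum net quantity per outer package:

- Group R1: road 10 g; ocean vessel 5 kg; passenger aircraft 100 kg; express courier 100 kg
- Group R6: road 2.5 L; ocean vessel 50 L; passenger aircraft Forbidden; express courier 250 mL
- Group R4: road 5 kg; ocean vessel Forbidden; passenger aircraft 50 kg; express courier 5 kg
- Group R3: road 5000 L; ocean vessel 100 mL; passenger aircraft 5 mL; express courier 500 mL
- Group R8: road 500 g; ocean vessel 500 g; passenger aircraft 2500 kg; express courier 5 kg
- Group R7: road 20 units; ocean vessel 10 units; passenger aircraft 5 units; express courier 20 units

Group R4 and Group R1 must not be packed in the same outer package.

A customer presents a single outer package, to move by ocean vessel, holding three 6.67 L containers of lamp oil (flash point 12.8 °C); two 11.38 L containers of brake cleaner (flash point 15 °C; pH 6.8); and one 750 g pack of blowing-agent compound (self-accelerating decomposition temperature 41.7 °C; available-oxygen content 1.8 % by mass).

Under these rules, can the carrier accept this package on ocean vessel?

Flash point 12.8 °C meets the Group R6 criterion (Flammable Liquid), so the lamp oil is Group R6.
Brake cleaner: flash point 15 °C ≤ 27 °C → Group R6 (Flammable Liquid).
With self-accelerating decomposition temperature 41.7 °C (< 55 °C), the blowing-agent compound falls in Group R4.
Group R6 net quantity: (three 6.67 L containers = 20.01 L) + (two 11.38 L containers = 22.76 L) = 42.77 L.
42.77 L ≤ 50 L (ocean vessel limit, Group R6) — within limit.
Group R4 quantity: 750 g.
Group R4 is Forbidden by ocean vessel.
The segregation rule (Group R4 with Group R1) does not apply to Group R6 with Group R4.

No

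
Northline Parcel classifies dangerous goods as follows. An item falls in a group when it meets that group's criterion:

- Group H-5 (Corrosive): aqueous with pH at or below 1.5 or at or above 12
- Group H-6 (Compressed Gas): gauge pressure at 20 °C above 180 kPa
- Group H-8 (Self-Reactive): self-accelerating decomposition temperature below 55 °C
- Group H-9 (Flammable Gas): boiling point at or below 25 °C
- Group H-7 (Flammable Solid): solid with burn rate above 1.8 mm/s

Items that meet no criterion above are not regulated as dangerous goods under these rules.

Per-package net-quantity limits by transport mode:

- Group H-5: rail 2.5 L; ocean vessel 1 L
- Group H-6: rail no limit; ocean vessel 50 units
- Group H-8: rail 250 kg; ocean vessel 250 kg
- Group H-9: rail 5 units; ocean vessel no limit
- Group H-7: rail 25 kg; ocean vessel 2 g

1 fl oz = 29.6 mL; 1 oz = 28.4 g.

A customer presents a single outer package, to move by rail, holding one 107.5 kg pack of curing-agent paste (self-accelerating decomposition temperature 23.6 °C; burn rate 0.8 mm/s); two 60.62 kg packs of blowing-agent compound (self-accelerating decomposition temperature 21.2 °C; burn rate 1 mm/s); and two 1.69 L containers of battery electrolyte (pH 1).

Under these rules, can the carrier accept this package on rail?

The curing-agent paste has self-accelerating decomposition temperature 23.6 °C, which is < 55 °C, so it is Group H-8 (Self-Reactive).
Blowing-agent compound: self-accelerating decomposition temperature 21.2 °C < 55 °C → Group H-8 (Self-Reactive).
pH 1 meets the Group H-5 criterion (Corrosive), so the battery electrolyte is Group H-5.
Group H-5 quantity: two 1.69 L containers = 3.38 L.
That exceeds the Group H-5 rail limit of 2.5 L.
Group H-8 net quantity: 107.5 kg + (two 60.62 kg packs = 121.24 kg) = 228.74 kg.
228.74 kg ≤ 250 kg (rail limit, Group H-8) — within limit.

No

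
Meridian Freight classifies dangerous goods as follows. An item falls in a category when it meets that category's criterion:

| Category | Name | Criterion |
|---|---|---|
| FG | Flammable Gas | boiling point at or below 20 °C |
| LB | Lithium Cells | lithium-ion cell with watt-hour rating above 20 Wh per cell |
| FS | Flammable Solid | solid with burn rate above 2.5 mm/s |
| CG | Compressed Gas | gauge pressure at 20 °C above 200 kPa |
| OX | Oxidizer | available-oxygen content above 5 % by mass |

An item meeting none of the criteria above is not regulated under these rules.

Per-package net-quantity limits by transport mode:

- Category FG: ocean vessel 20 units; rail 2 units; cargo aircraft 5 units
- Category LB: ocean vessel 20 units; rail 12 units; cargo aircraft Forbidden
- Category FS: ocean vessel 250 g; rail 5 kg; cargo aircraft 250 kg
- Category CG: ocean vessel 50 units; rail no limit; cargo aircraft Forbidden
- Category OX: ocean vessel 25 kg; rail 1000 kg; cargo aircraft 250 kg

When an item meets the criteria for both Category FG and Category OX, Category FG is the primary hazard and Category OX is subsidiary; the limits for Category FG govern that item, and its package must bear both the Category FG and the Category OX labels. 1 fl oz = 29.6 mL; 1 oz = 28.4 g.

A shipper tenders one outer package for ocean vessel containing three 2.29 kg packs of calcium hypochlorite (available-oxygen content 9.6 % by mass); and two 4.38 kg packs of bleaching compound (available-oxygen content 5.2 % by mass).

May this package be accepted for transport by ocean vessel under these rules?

Available-oxygen content 9.6 % by mass meets the Category OX criterion (Oxidizer), so the calcium hypochlorite is Category OX.
Available-oxygen content 5.2 % by mass meets the Category OX criterion (Oxidizer), so the bleaching compound is Category OX.
Total Category OX: (three 2.29 kg packs = 6.87 kg) + (two 4.38 kg packs = 8.76 kg) = 15.63 kg.
15.63 kg ≤ 25 kg (ocean vessel limit, Category OX) — within limit.

Yes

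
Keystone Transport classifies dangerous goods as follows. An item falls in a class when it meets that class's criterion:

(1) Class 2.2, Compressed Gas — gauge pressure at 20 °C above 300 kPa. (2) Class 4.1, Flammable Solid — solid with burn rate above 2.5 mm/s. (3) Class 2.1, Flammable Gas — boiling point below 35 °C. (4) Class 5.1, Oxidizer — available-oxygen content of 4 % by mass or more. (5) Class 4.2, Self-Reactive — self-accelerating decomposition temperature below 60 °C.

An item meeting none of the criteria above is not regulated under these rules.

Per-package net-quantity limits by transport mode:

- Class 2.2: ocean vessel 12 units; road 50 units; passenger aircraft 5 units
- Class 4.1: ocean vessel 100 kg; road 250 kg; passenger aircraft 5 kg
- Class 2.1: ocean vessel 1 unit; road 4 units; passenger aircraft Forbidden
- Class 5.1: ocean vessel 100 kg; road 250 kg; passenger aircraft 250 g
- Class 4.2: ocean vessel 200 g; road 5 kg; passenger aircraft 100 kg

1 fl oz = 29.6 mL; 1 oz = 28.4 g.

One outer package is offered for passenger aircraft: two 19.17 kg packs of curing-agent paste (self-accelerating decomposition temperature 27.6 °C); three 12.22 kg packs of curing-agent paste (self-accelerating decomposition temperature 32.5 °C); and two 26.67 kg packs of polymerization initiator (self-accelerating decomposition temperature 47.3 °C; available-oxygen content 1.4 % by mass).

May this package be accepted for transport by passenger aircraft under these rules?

No

Self-accelerating decomposition temperature 27.6 °C meets the Class 4.2 criterion (Self-Reactive), so the curing-agent paste is Class 4.2.
With self-accelerating decomposition temperature 32.5 °C (< 60 °C), the curing-agent paste falls in Class 4.2.
The polymerization initiator has self-accelerating decomposition temperature 47.3 °C, which is < 60 °C, so it is Class 4.2 (Self-Reactive).
Class 4.2 net quantity: (two 19.17 kg packs = 38.34 kg) + (three 12.22 kg packs = 36.66 kg) + (two 26.67 kg packs = 53.34 kg) = 128.34 kg.
128.34 kg > 100 kg (passenger aircraft limit, Class 4.2) — over the limit.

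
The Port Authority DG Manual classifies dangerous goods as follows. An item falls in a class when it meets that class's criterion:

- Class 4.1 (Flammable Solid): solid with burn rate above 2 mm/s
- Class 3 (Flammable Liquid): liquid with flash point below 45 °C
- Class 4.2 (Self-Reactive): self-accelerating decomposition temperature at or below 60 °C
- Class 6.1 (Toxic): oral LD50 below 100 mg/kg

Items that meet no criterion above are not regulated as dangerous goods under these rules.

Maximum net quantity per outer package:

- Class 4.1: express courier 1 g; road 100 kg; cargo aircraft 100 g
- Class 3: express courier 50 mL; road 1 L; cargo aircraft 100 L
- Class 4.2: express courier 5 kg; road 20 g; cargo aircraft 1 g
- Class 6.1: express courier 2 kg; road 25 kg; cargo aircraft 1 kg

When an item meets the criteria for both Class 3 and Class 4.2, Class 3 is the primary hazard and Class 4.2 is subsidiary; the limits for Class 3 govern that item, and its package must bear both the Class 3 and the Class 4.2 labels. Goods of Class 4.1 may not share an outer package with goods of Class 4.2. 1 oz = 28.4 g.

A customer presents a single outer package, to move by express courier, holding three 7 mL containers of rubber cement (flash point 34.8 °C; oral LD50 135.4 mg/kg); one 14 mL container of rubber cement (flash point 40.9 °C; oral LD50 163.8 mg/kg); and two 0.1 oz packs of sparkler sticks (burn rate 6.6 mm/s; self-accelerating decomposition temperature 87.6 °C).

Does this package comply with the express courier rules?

Rubber cement: flash point 34.8 °C < 45 °C → Class 3 (Flammable Liquid).
Flash point 40.9 °C meets the Class 3 criterion (Flammable Liquid), so the rubber cement is Class 3.
Burn rate 6.6 mm/s meets the Class 4.1 criterion (Flammable Solid), so the sparkler sticks are Class 4.1.
Total Class 3: (three 7 mL containers = 21 mL) + 14 mL = 35 mL.
35 mL is within the express courier limit of 50 mL for Class 3.
Class 4.1 quantity: two 0.1 oz packs = 5.68 g.
5.68 g exceeds the express courier limit of 1 g for Class 4.1.
The segregation rule (Class 4.1 with Class 4.2) does not apply to Class 3 with Class 4.1.

No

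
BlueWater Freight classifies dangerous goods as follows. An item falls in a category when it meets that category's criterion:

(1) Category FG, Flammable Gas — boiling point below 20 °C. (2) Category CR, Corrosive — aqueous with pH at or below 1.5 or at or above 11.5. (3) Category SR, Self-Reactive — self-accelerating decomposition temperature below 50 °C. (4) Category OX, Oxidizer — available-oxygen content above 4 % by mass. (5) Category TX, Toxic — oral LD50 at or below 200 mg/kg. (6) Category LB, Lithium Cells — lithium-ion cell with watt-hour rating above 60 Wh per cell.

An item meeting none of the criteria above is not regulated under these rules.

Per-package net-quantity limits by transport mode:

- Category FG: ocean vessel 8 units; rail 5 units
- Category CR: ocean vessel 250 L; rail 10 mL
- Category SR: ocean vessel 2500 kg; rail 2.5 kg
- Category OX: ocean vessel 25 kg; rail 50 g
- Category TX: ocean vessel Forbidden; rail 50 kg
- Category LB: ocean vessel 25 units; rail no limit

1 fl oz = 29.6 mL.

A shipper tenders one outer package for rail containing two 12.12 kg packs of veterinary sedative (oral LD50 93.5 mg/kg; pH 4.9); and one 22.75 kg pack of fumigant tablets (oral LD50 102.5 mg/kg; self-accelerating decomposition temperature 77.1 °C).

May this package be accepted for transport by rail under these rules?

Veterinary sedative: oral LD50 93.5 mg/kg ≤ 200 mg/kg → Category TX (Toxic).
Fumigant tablets: oral LD50 102.5 mg/kg ≤ 200 mg/kg → Category TX (Toxic).
Category TX net quantity: (two 12.12 kg packs = 24.24 kg) + 22.75 kg = 46.99 kg.
46.99 kg is within the rail limit of 50 kg for Category TX.

Yes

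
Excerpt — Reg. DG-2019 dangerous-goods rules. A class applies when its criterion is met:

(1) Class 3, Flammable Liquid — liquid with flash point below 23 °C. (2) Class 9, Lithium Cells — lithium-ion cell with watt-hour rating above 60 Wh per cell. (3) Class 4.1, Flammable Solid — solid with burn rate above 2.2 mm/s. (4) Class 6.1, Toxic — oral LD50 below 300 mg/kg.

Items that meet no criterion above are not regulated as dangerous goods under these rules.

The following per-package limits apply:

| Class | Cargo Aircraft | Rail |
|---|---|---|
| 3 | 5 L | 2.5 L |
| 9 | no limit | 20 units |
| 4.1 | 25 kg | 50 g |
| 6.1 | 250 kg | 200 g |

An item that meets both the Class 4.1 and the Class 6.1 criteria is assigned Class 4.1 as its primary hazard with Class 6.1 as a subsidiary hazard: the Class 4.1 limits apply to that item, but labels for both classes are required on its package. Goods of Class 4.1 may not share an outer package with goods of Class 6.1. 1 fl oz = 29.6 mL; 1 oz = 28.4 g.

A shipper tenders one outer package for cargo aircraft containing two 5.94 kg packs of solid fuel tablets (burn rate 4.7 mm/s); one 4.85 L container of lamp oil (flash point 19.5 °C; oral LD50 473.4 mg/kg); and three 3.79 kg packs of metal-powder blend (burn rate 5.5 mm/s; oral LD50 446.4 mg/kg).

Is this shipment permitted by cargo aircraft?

Solid fuel tablets: burn rate 4.7 mm/s > 2.2 mm/s → Class 4.1 (Flammable Solid).
Lamp oil: flash point 19.5 °C < 23 °C → Class 3 (Flammable Liquid).
Metal-powder blend: burn rate 5.5 mm/s > 2.2 mm/s → Class 4.1 (Flammable Solid).
Class 4.1 net quantity: (two 5.94 kg packs = 11.88 kg) + (three 3.79 kg packs = 11.37 kg) = 23.25 kg.
That is within the Class 4.1 cargo aircraft limit of 25 kg.
Class 3 quantity: 4.85 L.
4.85 L is within the cargo aircraft limit of 5 L for Class 3.
The segregation rule (Class 4.1 with Class 6.1) does not apply to Class 4.1 with Class 3.
Every hazard class is within its cargo aircraft limit and no segregation rule is violated.

Yes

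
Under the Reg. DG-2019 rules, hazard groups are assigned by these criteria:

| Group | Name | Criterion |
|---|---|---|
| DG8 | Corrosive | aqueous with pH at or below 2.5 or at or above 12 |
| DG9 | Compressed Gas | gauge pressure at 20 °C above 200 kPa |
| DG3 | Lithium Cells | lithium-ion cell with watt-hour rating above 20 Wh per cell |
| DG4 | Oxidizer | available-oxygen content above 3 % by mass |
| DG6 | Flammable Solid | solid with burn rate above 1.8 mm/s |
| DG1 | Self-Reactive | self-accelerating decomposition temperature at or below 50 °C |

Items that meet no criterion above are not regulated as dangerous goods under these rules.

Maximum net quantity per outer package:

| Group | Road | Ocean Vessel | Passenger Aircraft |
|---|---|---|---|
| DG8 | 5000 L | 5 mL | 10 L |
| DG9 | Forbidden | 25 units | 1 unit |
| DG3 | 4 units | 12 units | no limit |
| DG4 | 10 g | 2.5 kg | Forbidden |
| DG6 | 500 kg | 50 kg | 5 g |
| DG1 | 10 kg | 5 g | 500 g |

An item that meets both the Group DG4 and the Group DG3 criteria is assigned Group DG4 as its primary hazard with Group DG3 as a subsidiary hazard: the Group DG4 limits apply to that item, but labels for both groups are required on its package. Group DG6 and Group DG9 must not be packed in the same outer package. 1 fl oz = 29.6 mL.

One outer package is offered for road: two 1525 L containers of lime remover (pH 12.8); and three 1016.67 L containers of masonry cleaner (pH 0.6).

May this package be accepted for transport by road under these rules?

No

With pH 12.8 (≥ 12), the lime remover falls in Group DG8.
pH 0.6 meets the Group DG8 criterion (Corrosive), so the masonry cleaner is Group DG8.
Total Group DG8: (two 1525 L containers = 3050 L) + (three 1016.67 L containers = 3050.01 L) = 6100.01 L.
That exceeds the Group DG8 road limit of 5000 L.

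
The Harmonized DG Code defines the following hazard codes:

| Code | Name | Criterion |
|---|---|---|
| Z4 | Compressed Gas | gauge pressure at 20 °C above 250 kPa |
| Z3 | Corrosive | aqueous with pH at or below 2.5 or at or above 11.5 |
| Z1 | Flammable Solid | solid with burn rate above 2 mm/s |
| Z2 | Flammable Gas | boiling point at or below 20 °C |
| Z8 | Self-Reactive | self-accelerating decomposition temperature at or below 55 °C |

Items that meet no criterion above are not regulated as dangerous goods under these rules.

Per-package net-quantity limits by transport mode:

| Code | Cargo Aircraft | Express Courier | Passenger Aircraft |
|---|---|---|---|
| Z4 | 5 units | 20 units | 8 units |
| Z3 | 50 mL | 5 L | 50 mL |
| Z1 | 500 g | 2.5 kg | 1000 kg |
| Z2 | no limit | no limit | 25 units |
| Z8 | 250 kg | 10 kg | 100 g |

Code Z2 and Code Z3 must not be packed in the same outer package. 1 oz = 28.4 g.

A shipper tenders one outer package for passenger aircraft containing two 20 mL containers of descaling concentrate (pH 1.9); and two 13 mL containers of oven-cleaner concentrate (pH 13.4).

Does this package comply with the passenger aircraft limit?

No

The descaling concentrate has pH 1.9, which is ≤ 2.5, so it is Code Z3 (Corrosive).
Oven-cleaner concentrate: pH 13.4 ≥ 11.5 → Code Z3 (Corrosive).
Total Code Z3: (two 20 mL containers = 40 mL) + (two 13 mL containers = 26 mL) = 66 mL.
That exceeds the Code Z3 passenger aircraft limit of 50 mL.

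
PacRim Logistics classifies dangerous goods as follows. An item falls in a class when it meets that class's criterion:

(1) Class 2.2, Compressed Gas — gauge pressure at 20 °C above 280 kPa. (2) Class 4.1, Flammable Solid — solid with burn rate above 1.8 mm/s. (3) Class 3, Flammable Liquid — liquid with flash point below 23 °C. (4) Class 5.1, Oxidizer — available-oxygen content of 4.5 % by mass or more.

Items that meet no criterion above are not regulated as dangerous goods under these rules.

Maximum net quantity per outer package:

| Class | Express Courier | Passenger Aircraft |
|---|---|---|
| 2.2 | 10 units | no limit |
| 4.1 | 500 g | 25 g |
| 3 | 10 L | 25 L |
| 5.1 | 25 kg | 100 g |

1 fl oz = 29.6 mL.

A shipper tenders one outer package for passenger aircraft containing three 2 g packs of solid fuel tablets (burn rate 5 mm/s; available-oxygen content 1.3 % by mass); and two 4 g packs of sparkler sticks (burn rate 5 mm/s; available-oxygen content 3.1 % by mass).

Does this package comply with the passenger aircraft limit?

Yes

With burn rate 5 mm/s (> 1.8 mm/s), the solid fuel tablets fall in Class 4.1.
Sparkler sticks: burn rate 5 mm/s > 1.8 mm/s → Class 4.1 (Flammable Solid).
Total Class 4.1: (three 2 g packs = 6 g) + (two 4 g packs = 8 g) = 14 g.
14 g ≤ 25 g (passenger aircraft limit, Class 4.1) — within limit.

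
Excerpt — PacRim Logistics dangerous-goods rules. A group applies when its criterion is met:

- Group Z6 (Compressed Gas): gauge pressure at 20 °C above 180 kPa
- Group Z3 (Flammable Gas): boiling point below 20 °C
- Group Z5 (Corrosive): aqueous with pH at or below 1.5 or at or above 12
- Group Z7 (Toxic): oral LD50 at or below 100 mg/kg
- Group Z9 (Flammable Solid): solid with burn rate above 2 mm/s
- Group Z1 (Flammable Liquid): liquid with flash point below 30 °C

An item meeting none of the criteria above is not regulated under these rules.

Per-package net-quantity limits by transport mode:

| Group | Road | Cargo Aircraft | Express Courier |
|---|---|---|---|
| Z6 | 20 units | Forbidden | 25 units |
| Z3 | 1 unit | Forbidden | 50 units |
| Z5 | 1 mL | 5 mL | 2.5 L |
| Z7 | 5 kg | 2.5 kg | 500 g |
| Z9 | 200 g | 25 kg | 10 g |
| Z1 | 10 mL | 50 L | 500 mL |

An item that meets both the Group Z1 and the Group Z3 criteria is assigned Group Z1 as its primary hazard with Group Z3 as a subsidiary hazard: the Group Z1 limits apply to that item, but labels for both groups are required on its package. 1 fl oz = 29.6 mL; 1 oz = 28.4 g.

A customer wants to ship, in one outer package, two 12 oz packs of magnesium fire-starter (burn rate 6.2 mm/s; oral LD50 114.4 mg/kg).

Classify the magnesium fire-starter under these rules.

Group Z9

Magnesium fire-starter: burn rate 6.2 mm/s > 2 mm/s → Group Z9 (Flammable Solid).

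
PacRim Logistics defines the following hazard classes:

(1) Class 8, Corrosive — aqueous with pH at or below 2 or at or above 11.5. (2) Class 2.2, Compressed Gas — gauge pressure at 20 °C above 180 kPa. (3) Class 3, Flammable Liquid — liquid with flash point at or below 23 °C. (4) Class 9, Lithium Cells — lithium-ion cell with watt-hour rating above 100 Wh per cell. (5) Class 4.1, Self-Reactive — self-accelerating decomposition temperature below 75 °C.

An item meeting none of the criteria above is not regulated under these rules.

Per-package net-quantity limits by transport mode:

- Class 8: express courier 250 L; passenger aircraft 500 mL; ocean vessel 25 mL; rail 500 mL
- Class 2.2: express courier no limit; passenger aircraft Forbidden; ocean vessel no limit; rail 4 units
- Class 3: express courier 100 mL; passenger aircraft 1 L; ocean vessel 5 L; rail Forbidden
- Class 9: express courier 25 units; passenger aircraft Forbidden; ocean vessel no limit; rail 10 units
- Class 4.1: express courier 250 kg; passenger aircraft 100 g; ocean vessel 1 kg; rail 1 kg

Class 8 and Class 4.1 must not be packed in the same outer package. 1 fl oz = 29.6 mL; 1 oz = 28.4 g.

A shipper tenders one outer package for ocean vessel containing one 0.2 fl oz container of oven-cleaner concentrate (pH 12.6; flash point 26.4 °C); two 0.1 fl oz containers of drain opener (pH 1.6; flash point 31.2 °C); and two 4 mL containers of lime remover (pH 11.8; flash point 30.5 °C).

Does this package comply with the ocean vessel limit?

Yes

pH 12.6 meets the Class 8 criterion (Corrosive), so the oven-cleaner concentrate is Class 8.
With pH 1.6 (≤ 2), the drain opener falls in Class 8.
pH 11.8 meets the Class 8 criterion (Corrosive), so the lime remover is Class 8.
Total Class 8: (one 0.2 fl oz container = 5.92 mL) + (two 0.1 fl oz containers = 5.92 mL) + (two 4 mL containers = 8 mL) = 19.84 mL.
19.84 mL is within the ocean vessel limit of 25 mL for Class 8.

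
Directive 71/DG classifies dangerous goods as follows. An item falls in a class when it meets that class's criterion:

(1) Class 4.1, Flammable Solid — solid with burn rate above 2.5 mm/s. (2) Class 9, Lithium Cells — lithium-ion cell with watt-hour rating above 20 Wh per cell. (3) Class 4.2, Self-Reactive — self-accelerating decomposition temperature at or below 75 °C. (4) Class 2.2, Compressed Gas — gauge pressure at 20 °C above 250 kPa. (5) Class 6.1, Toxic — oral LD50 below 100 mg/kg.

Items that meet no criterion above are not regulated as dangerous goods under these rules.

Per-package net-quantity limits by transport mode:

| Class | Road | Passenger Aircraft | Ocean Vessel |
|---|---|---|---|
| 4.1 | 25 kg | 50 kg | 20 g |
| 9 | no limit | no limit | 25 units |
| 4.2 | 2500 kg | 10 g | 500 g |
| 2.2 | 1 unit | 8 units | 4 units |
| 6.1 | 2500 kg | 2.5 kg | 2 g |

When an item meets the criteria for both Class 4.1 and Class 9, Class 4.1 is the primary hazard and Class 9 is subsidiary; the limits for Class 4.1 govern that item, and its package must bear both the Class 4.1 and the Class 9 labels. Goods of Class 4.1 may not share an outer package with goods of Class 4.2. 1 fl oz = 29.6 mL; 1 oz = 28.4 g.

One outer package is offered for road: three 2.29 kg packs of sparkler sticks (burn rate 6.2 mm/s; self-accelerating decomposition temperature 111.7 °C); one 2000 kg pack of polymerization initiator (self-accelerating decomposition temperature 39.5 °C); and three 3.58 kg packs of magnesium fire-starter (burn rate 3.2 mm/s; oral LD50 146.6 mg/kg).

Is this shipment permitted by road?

With burn rate 6.2 mm/s (> 2.5 mm/s), the sparkler sticks fall in Class 4.1.
Self-accelerating decomposition temperature 39.5 °C meets the Class 4.2 criterion (Self-Reactive), so the polymerization initiator is Class 4.2.
Burn rate 3.2 mm/s meets the Class 4.1 criterion (Flammable Solid), so the magnesium fire-starter is Class 4.1.
Class 4.1 net quantity: (three 2.29 kg packs = 6.87 kg) + (three 3.58 kg packs = 10.74 kg) = 17.61 kg.
17.61 kg is within the road limit of 25 kg for Class 4.1.
Class 4.2 quantity: 2000 kg.
2000 kg is within the road limit of 2500 kg for Class 4.2.
Class 4.1 and Class 4.2 may not share an outer package.

No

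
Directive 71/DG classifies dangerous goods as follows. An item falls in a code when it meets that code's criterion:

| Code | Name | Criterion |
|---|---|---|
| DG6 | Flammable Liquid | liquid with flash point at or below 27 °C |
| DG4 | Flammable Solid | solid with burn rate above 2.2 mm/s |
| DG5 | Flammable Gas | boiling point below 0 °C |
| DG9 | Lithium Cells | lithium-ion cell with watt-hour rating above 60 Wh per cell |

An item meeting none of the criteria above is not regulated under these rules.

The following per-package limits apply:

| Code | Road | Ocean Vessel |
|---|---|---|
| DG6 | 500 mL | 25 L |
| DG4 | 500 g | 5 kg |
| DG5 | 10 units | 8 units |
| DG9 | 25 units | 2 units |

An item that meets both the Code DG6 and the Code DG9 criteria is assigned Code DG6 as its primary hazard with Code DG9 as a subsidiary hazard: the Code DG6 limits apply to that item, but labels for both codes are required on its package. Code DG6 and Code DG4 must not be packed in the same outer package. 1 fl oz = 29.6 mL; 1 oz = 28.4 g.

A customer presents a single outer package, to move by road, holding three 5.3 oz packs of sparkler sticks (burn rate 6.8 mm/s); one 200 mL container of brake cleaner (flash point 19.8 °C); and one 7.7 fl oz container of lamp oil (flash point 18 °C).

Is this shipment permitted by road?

No

Burn rate 6.8 mm/s meets the Code DG4 criterion (Flammable Solid), so the sparkler sticks are Code DG4.
With flash point 19.8 °C (≤ 27 °C), the brake cleaner falls in Code DG6.
Lamp oil: flash point 18 °C ≤ 27 °C → Code DG6 (Flammable Liquid).
Code DG6 net quantity: 200 mL + (one 7.7 fl oz container = 227.92 mL) = 427.92 mL.
427.92 mL ≤ 500 mL (road limit, Code DG6) — within limit.
Code DG4 quantity: three 5.3 oz packs = 451.56 g.
451.56 g ≤ 500 g (road limit, Code DG4) — within limit.
Code DG6 and Code DG4 may not share an outer package.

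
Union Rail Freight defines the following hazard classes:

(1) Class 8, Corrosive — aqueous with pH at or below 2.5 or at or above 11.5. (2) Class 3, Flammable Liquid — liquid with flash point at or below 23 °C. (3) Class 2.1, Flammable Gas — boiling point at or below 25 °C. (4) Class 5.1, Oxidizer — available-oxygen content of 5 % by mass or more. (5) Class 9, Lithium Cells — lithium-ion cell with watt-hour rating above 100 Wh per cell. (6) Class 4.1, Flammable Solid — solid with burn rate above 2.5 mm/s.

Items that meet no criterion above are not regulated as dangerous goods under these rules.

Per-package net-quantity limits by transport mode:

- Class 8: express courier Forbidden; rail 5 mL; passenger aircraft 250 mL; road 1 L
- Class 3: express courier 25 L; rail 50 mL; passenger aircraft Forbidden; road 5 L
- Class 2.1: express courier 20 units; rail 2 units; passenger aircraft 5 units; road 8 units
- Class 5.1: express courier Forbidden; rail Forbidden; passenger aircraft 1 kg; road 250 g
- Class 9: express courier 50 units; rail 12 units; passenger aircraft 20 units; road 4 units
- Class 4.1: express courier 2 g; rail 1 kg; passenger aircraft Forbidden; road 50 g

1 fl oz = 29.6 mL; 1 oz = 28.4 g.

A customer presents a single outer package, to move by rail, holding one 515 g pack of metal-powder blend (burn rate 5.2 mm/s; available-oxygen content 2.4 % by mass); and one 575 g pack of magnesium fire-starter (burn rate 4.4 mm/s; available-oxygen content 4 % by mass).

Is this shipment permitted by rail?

No

Metal-powder blend: burn rate 5.2 mm/s > 2.5 mm/s → Class 4.1 (Flammable Solid).
Magnesium fire-starter: burn rate 4.4 mm/s > 2.5 mm/s → Class 4.1 (Flammable Solid).
Class 4.1 net quantity: 515 g + 575 g = 1.09 kg.
1.09 kg > 1 kg (rail limit, Class 4.1) — over the limit.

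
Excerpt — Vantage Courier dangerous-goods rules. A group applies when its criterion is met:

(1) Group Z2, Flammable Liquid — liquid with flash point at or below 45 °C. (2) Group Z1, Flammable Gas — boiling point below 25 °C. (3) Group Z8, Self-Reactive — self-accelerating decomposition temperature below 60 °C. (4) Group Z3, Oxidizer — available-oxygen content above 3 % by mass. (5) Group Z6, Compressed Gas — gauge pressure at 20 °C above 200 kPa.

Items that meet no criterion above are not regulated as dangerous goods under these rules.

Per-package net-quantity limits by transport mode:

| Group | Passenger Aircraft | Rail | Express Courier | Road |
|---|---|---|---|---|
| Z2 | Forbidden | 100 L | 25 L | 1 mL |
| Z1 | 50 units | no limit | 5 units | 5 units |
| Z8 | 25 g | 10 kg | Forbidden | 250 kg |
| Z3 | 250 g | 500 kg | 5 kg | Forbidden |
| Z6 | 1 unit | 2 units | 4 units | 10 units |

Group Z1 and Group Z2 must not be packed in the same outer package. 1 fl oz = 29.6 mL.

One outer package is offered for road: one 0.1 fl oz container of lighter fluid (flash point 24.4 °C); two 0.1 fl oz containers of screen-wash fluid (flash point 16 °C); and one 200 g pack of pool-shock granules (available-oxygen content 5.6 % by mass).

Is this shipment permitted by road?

The lighter fluid has flash point 24.4 °C, which is ≤ 45 °C, so it is Group Z2 (Flammable Liquid).
Flash point 16 °C meets the Group Z2 criterion (Flammable Liquid), so the screen-wash fluid is Group Z2.
With available-oxygen content 5.6 % by mass (> 3 % by mass), the pool-shock granules fall in Group Z3.
Total Group Z2: (one 0.1 fl oz container = 2.96 mL) + (two 0.1 fl oz containers = 5.92 mL) = 8.88 mL.
8.88 mL exceeds the road limit of 1 mL for Group Z2.
Group Z3 quantity: 200 g.
By road, Group Z3 is Forbidden regardless of quantity.
The segregation rule (Group Z1 with Group Z2) does not apply to Group Z2 with Group Z3.

No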